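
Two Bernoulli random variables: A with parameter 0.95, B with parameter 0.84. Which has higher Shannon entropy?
B

For binary distributions, entropy is maximized at p=0.5 and decreases as p moves toward 0 or 1.

H(A) = H(0.95) = 0.2864 bits
H(B) = H(0.84) = 0.6343 bits

Distribution B (p=0.84) is closer to uniform (p=0.5), so it has higher entropy.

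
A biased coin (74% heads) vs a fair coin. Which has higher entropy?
Fair coin

The fair coin is uniform (p=0.5), maximizing binary entropy at 1 bit. The biased coin has H(0.74) ≈ 0.827 bits — its outcome is more predictable, so its entropy is lower.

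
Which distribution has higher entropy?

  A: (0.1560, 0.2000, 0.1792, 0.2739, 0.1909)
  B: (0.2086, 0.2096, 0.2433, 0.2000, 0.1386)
B

Both distributions are close to uniform, making this a harder comparison.

H(A) = 2.2948 bits
H(B) = 2.2998 bits

The distribution closer to uniform has higher entropy.
Answer: B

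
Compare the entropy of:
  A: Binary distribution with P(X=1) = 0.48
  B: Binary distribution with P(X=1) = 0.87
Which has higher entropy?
A

For binary distributions, entropy is maximized at p=0.5 and decreases as p moves toward 0 or 1.

H(A) = H(0.48) = 0.9988 bits
H(B) = H(0.87) = 0.5574 bits

Distribution A (p=0.48) is closer to uniform (p=0.5), so it has higher entropy.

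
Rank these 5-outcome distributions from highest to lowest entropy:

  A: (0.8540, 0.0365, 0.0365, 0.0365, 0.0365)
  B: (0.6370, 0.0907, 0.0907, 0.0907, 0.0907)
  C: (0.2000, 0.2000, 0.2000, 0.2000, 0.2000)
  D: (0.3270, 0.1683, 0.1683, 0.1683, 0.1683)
C > D > B > A

Key insight: Entropy is maximized by uniform distributions and minimized by concentrated distributions.

Entropies:
  H(A) = 0.8917 bits
  H(B) = 1.6711 bits
  H(C) = 2.3219 bits
  H(D) = 2.2578 bits

Ranking: C > D > B > A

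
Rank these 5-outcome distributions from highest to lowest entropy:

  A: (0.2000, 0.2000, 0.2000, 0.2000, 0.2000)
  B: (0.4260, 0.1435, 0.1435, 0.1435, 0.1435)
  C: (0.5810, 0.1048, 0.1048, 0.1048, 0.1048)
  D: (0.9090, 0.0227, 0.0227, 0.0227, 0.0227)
A > B > C > D

Key insight: Entropy is maximized by uniform distributions and minimized by concentrated distributions.

Entropies:
  H(A) = 2.3219 bits
  H(B) = 2.1321 bits
  H(C) = 1.8190 bits
  H(D) = 0.6218 bits

Ranking: A > B > C > D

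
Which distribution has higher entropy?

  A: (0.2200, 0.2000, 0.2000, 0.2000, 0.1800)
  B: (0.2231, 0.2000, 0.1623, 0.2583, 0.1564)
A

Both distributions are close to uniform, making this a harder comparison.

H(A) = 2.3190 bits
H(B) = 2.2960 bits

The distribution closer to uniform has higher entropy.
Answer: A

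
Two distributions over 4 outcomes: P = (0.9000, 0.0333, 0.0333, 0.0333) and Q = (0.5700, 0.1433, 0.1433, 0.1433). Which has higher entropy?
Q

P is highly concentrated on one outcome (90%), making it nearly deterministic. Q spreads its mass more evenly (max 57%). The more spread-out distribution has higher entropy: H(P) ≈ 0.627 bits, H(Q) ≈ 1.667 bits.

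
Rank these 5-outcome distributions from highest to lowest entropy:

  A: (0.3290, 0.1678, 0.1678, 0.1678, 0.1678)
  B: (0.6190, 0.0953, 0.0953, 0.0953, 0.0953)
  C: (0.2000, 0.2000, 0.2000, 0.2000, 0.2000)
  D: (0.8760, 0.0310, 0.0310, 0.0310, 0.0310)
C > A > B > D

Key insight: Entropy is maximized by uniform distributions and minimized by concentrated distributions.

Entropies:
  H(A) = 2.2559 bits
  H(B) = 1.7207 bits
  H(C) = 2.3219 bits
  H(D) = 0.7888 bits

Ranking: C > A > B > D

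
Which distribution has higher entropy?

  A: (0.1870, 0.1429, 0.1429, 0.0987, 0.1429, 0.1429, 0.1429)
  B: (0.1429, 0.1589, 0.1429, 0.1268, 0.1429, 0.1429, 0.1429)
B

Both distributions are close to uniform, making this a harder comparison.

H(A) = 2.7873 bits
H(B) = 2.8048 bits

The distribution closer to uniform has higher entropy.
Answer: B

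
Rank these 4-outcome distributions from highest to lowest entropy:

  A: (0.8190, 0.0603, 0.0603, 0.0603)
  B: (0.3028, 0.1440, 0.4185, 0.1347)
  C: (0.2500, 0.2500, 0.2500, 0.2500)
C > B > A

Key insight: Entropy is maximized by uniform distributions and minimized by concentrated distributions.

- Uniform distributions have maximum entropy log₂(4) = 2.0000 bits
- The more "peaked" or concentrated a distribution, the lower its entropy

Entropies:
  H(A) = 0.9691 bits
  H(B) = 1.8401 bits
  H(C) = 2.0000 bits

Ranking: C > B > A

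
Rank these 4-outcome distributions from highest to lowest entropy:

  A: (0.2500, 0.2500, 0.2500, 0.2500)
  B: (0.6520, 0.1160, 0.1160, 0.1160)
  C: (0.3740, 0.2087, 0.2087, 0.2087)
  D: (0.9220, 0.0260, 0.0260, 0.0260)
A > C > B > D

Key insight: Entropy is maximized by uniform distributions and minimized by concentrated distributions.

Entropies:
  H(A) = 2.0000 bits
  H(B) = 1.4838 bits
  H(C) = 1.9459 bits
  H(D) = 0.5187 bits

Ranking: A > C > B > D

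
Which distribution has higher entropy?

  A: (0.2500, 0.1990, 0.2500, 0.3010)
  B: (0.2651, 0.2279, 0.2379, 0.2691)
B

Both distributions are close to uniform, making this a harder comparison.

H(A) = 1.9849 bits
H(B) = 1.9964 bits

The distribution closer to uniform has higher entropy.
Answer: B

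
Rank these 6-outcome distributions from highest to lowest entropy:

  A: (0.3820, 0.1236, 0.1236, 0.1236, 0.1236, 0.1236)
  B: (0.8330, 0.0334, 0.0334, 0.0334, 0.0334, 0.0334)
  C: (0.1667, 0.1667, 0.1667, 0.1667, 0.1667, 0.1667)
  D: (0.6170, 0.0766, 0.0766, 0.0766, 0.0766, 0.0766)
C > A > D > B

Key insight: Entropy is maximized by uniform distributions and minimized by concentrated distributions.

Entropies:
  H(A) = 2.3944 bits
  H(B) = 1.0386 bits
  H(C) = 2.5850 bits
  H(D) = 1.8494 bits

Ranking: C > A > D > B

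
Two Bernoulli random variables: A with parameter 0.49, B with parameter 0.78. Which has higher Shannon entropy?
A

For binary distributions, entropy is maximized at p=0.5 and decreases as p moves toward 0 or 1.

H(A) = H(0.49) = 0.9997 bits
H(B) = H(0.78) = 0.7602 bits

Distribution A (p=0.49) is closer to uniform (p=0.5), so it has higher entropy.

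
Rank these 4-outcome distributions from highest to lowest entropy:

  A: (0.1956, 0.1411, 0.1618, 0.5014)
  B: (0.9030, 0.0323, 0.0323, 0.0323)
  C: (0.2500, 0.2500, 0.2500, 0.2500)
C > A > B

Key insight: Entropy is maximized by uniform distributions and minimized by concentrated distributions.

- Uniform distributions have maximum entropy log₂(4) = 2.0000 bits
- The more "peaked" or concentrated a distribution, the lower its entropy

Entropies:
  H(A) = 1.7837 bits
  H(B) = 0.6132 bits
  H(C) = 2.0000 bits

Ranking: C > A > B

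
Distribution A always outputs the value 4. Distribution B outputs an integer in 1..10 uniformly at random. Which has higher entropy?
B

A is deterministic, so H(A) = 0. B is uniform over 10 outcomes, so H(B) = log₂(10) = 3.322 bits. Any distribution with genuine randomness has higher entropy than a deterministic one.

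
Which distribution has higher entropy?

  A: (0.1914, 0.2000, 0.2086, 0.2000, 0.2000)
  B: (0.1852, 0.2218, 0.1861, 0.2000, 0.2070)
A

Both distributions are close to uniform, making this a harder comparison.

H(A) = 2.3214 bits
H(B) = 2.3186 bits

The distribution closer to uniform has higher entropy.
Answer: A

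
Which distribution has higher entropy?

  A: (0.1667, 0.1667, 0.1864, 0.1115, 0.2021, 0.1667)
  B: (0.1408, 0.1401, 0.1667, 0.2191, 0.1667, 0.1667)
B

Both distributions are close to uniform, making this a harder comparison.

H(A) = 2.5634 bits
H(B) = 2.5679 bits

The distribution closer to uniform has higher entropy.
Answer: B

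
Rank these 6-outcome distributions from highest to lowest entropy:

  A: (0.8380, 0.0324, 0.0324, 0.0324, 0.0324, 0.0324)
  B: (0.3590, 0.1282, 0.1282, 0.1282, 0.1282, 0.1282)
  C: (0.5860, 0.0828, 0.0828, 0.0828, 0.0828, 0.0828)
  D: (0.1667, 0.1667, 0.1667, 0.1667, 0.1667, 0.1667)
D > B > C > A

Key insight: Entropy is maximized by uniform distributions and minimized by concentrated distributions.

Entropies:
  H(A) = 1.0152 bits
  H(B) = 2.4302 bits
  H(C) = 1.9398 bits
  H(D) = 2.5850 bits

Ranking: D > B > C > A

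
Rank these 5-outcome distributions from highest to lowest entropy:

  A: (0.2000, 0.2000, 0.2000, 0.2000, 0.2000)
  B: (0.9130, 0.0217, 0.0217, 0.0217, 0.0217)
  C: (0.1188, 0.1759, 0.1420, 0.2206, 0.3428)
A > C > B

Key insight: Entropy is maximized by uniform distributions and minimized by concentrated distributions.

- Uniform distributions have maximum entropy log₂(5) = 2.3219 bits
- The more "peaked" or concentrated a distribution, the lower its entropy

Entropies:
  H(A) = 2.3219 bits
  H(B) = 0.6004 bits
  H(C) = 2.2164 bits

Ranking: A > C > B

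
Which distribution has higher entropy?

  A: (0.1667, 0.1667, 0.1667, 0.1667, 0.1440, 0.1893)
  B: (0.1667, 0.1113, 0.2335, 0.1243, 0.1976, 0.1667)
A

Both distributions are close to uniform, making this a harder comparison.

H(A) = 2.5805 bits
H(B) = 2.5403 bits

The distribution closer to uniform has higher entropy.
Answer: A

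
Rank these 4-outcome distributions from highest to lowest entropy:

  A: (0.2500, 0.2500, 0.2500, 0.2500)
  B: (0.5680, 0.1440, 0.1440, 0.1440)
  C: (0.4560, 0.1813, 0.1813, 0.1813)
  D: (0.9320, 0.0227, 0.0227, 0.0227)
A > C > B > D

Key insight: Entropy is maximized by uniform distributions and minimized by concentrated distributions.

Entropies:
  H(A) = 2.0000 bits
  H(B) = 1.6713 bits
  H(C) = 1.8566 bits
  H(D) = 0.4662 bits

Ranking: A > C > B > D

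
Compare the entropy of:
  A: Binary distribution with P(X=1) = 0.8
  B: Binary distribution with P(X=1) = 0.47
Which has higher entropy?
B

For binary distributions, entropy is maximized at p=0.5 and decreases as p moves toward 0 or 1.

H(A) = H(0.8) = 0.7219 bits
H(B) = H(0.47) = 0.9974 bits

Distribution B (p=0.47) is closer to uniform (p=0.5), so it has higher entropy.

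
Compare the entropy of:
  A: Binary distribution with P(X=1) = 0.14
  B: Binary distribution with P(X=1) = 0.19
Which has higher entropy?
B

For binary distributions, entropy is maximized at p=0.5 and decreases as p moves toward 0 or 1.

H(A) = H(0.14) = 0.5842 bits
H(B) = H(0.19) = 0.7015 bits

Distribution B (p=0.19) is closer to uniform (p=0.5), so it has higher entropy.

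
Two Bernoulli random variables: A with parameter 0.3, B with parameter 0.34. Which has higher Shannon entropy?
B

For binary distributions, entropy is maximized at p=0.5 and decreases as p moves toward 0 or 1.

H(A) = H(0.3) = 0.8813 bits
H(B) = H(0.34) = 0.9248 bits

Distribution B (p=0.34) is closer to uniform (p=0.5), so it has higher entropy.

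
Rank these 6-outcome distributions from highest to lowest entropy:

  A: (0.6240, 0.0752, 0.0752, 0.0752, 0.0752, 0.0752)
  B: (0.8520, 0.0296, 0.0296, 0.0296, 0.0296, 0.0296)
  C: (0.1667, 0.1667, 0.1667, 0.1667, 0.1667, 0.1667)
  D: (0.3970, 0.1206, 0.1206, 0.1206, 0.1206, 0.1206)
C > D > A > B

Key insight: Entropy is maximized by uniform distributions and minimized by concentrated distributions.

Entropies:
  H(A) = 1.8282 bits
  H(B) = 0.9485 bits
  H(C) = 2.5850 bits
  H(D) = 2.3693 bits

Ranking: C > D > A > B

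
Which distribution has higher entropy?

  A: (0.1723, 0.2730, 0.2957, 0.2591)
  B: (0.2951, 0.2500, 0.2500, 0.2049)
B

Both distributions are close to uniform, making this a harder comparison.

H(A) = 1.9730 bits
H(B) = 1.9882 bits

The distribution closer to uniform has higher entropy.
Answer: B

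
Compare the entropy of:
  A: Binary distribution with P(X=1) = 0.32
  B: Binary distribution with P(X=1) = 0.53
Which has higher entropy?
B

For binary distributions, entropy is maximized at p=0.5 and decreases as p moves toward 0 or 1.

H(A) = H(0.32) = 0.9044 bits
H(B) = H(0.53) = 0.9974 bits

Distribution B (p=0.53) is closer to uniform (p=0.5), so it has higher entropy.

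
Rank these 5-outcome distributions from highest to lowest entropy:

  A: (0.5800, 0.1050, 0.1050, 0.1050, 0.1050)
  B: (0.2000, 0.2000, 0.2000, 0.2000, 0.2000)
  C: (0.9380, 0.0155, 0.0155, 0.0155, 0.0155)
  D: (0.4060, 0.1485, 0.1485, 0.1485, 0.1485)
B > D > A > C

Key insight: Entropy is maximized by uniform distributions and minimized by concentrated distributions.

Entropies:
  H(A) = 1.8215 bits
  H(B) = 2.3219 bits
  H(C) = 0.4593 bits
  H(D) = 2.1624 bits

Ranking: B > D > A > C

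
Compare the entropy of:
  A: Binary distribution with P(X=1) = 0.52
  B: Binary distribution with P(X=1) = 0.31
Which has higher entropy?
A

For binary distributions, entropy is maximized at p=0.5 and decreases as p moves toward 0 or 1.

H(A) = H(0.52) = 0.9988 bits
H(B) = H(0.31) = 0.8932 bits

Distribution A (p=0.52) is closer to uniform (p=0.5), so it has higher entropy.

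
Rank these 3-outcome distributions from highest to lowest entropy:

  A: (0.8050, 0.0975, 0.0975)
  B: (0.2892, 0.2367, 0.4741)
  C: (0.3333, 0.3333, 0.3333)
C > B > A

Key insight: Entropy is maximized by uniform distributions and minimized by concentrated distributions.

- Uniform distributions have maximum entropy log₂(3) = 1.5850 bits
- The more "peaked" or concentrated a distribution, the lower its entropy

Entropies:
  H(A) = 0.9068 bits
  H(B) = 1.5202 bits
  H(C) = 1.5850 bits

Ranking: C > B > A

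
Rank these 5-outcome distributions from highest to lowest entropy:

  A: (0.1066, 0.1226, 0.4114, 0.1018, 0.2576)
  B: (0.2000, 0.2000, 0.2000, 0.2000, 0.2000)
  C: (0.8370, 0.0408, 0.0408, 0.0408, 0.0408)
B > A > C

Key insight: Entropy is maximized by uniform distributions and minimized by concentrated distributions.

- Uniform distributions have maximum entropy log₂(5) = 2.3219 bits
- The more "peaked" or concentrated a distribution, the lower its entropy

Entropies:
  H(A) = 2.0824 bits
  H(B) = 2.3219 bits
  H(C) = 0.9674 bits

Ranking: B > A > C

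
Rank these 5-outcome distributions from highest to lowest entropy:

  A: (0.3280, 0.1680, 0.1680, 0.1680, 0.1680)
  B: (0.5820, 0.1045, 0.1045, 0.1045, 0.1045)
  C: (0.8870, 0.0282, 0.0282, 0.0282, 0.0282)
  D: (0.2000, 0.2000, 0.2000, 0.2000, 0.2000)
D > A > B > C

Key insight: Entropy is maximized by uniform distributions and minimized by concentrated distributions.

Entropies:
  H(A) = 2.2569 bits
  H(B) = 1.8165 bits
  H(C) = 0.7349 bits
  H(D) = 2.3219 bits

Ranking: D > A > B > C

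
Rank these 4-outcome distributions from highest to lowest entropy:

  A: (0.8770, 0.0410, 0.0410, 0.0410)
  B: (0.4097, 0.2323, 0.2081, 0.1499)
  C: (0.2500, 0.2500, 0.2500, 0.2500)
C > B > A

Key insight: Entropy is maximized by uniform distributions and minimized by concentrated distributions.

- Uniform distributions have maximum entropy log₂(4) = 2.0000 bits
- The more "peaked" or concentrated a distribution, the lower its entropy

Entropies:
  H(A) = 0.7329 bits
  H(B) = 1.8983 bits
  H(C) = 2.0000 bits

Ranking: C > B > A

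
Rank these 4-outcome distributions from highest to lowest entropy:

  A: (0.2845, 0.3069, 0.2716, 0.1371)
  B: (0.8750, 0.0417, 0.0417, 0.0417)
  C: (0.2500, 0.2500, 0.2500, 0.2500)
C > A > B

Key insight: Entropy is maximized by uniform distributions and minimized by concentrated distributions.

- Uniform distributions have maximum entropy log₂(4) = 2.0000 bits
- The more "peaked" or concentrated a distribution, the lower its entropy

Entropies:
  H(A) = 1.9426 bits
  H(B) = 0.7417 bits
  H(C) = 2.0000 bits

Ranking: C > A > B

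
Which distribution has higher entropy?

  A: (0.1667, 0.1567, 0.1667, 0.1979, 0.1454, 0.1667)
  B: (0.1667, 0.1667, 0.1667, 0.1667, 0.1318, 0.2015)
A

Both distributions are close to uniform, making this a harder comparison.

H(A) = 2.5785 bits
H(B) = 2.5744 bits

The distribution closer to uniform has higher entropy.
Answer: A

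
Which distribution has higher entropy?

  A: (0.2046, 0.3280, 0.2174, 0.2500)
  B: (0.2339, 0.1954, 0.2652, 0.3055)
B

Both distributions are close to uniform, making this a harder comparison.

H(A) = 1.9745 bits
H(B) = 1.9810 bits

The distribution closer to uniform has higher entropy.
Answer: B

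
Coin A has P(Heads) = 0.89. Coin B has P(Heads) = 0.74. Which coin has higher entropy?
B

For binary distributions, entropy is maximized at p=0.5 and decreases as p moves toward 0 or 1.

H(A) = H(0.89) = 0.4999 bits
H(B) = H(0.74) = 0.8267 bits

Distribution B (p=0.74) is closer to uniform (p=0.5), so it has higher entropy.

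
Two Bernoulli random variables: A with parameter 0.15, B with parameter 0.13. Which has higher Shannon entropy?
A

For binary distributions, entropy is maximized at p=0.5 and decreases as p moves toward 0 or 1.

H(A) = H(0.15) = 0.6098 bits
H(B) = H(0.13) = 0.5574 bits

Distribution A (p=0.15) is closer to uniform (p=0.5), so it has higher entropy.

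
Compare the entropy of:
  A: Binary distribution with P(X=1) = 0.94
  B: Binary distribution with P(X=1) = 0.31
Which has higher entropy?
B

For binary distributions, entropy is maximized at p=0.5 and decreases as p moves toward 0 or 1.

H(A) = H(0.94) = 0.3274 bits
H(B) = H(0.31) = 0.8932 bits

Distribution B (p=0.31) is closer to uniform (p=0.5), so it has higher entropy.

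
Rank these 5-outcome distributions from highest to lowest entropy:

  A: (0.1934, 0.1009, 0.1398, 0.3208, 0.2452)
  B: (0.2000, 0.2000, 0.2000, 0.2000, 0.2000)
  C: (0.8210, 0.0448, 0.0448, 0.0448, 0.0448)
B > A > C

Key insight: Entropy is maximized by uniform distributions and minimized by concentrated distributions.

- Uniform distributions have maximum entropy log₂(5) = 2.3219 bits
- The more "peaked" or concentrated a distribution, the lower its entropy

Entropies:
  H(A) = 2.2125 bits
  H(B) = 2.3219 bits
  H(C) = 1.0359 bits

Ranking: B > A > C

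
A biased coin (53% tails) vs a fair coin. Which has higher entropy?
Fair coin

The fair coin is uniform (p=0.5), maximizing binary entropy at 1 bit. The biased coin has H(0.53) ≈ 0.997 bits — its outcome is more predictable, so its entropy is lower.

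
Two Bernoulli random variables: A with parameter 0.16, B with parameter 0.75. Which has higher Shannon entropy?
B

For binary distributions, entropy is maximized at p=0.5 and decreases as p moves toward 0 or 1.

H(A) = H(0.16) = 0.6343 bits
H(B) = H(0.75) = 0.8113 bits

Distribution B (p=0.75) is closer to uniform (p=0.5), so it has higher entropy.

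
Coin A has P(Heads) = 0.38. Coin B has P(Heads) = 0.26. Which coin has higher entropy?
A

For binary distributions, entropy is maximized at p=0.5 and decreases as p moves toward 0 or 1.

H(A) = H(0.38) = 0.9580 bits
H(B) = H(0.26) = 0.8267 bits

Distribution A (p=0.38) is closer to uniform (p=0.5), so it has higher entropy.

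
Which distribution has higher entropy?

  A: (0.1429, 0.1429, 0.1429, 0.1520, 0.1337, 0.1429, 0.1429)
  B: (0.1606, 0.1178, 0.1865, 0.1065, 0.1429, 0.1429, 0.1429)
A

Both distributions are close to uniform, making this a harder comparison.

H(A) = 2.8065 bits
H(B) = 2.7863 bits

The distribution closer to uniform has higher entropy.
Answer: A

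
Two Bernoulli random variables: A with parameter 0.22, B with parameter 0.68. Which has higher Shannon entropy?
B

For binary distributions, entropy is maximized at p=0.5 and decreases as p moves toward 0 or 1.

H(A) = H(0.22) = 0.7602 bits
H(B) = H(0.68) = 0.9044 bits

Distribution B (p=0.68) is closer to uniform (p=0.5), so it has higher entropy.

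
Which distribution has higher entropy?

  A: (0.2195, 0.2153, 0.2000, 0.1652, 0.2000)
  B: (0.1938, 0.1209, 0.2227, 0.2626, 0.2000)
A

Both distributions are close to uniform, making this a harder comparison.

H(A) = 2.3151 bits
H(B) = 2.2808 bits

The distribution closer to uniform has higher entropy.
Answer: A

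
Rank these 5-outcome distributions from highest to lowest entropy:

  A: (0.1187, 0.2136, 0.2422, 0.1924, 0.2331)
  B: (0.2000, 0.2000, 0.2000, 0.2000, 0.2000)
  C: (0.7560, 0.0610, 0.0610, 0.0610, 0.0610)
B > A > C

Key insight: Entropy is maximized by uniform distributions and minimized by concentrated distributions.

- Uniform distributions have maximum entropy log₂(5) = 2.3219 bits
- The more "peaked" or concentrated a distribution, the lower its entropy

Entropies:
  H(A) = 2.2833 bits
  H(B) = 2.3219 bits
  H(C) = 1.2896 bits

Ranking: B > A > C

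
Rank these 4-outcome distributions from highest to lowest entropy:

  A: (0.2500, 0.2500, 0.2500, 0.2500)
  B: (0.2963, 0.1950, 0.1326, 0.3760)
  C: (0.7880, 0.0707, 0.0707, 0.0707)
A > B > C

Key insight: Entropy is maximized by uniform distributions and minimized by concentrated distributions.

- Uniform distributions have maximum entropy log₂(4) = 2.0000 bits
- The more "peaked" or concentrated a distribution, the lower its entropy

Entropies:
  H(A) = 2.0000 bits
  H(B) = 1.8970 bits
  H(C) = 1.0813 bits

Ranking: A > B > C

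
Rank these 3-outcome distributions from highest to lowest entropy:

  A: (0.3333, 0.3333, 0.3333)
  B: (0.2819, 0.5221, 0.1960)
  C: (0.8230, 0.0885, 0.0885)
A > B > C

Key insight: Entropy is maximized by uniform distributions and minimized by concentrated distributions.

- Uniform distributions have maximum entropy log₂(3) = 1.5850 bits
- The more "peaked" or concentrated a distribution, the lower its entropy

Entropies:
  H(A) = 1.5850 bits
  H(B) = 1.4653 bits
  H(C) = 0.8505 bits

Ranking: A > B > C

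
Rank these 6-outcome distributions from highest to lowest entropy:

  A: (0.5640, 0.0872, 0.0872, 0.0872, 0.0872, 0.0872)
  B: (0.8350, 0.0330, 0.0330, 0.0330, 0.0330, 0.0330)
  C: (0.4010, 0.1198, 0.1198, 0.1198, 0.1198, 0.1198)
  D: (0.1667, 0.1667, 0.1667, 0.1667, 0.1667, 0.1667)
D > C > A > B

Key insight: Entropy is maximized by uniform distributions and minimized by concentrated distributions.

Entropies:
  H(A) = 2.0005 bits
  H(B) = 1.0293 bits
  H(C) = 2.3624 bits
  H(D) = 2.5850 bits

Ranking: D > C > A > B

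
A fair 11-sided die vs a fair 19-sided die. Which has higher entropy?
19-sided die

Both are uniform distributions; for uniform over n outcomes, H = log₂(n). H(11-sided) = log₂(11) = 3.459 bits and H(19-sided) = log₂(19) = 4.248 bits. More outcomes in a uniform distribution means higher entropy.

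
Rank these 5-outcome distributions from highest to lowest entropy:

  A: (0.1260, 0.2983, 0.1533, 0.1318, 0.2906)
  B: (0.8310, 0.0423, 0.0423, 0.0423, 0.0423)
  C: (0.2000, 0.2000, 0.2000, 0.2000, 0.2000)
C > A > B

Key insight: Entropy is maximized by uniform distributions and minimized by concentrated distributions.

- Uniform distributions have maximum entropy log₂(5) = 2.3219 bits
- The more "peaked" or concentrated a distribution, the lower its entropy

Entropies:
  H(A) = 2.2153 bits
  H(B) = 0.9934 bits
  H(C) = 2.3219 bits

Ranking: C > A > B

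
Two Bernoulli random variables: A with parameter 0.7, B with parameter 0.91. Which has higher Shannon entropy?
A

For binary distributions, entropy is maximized at p=0.5 and decreases as p moves toward 0 or 1.

H(A) = H(0.7) = 0.8813 bits
H(B) = H(0.91) = 0.4365 bits

Distribution A (p=0.7) is closer to uniform (p=0.5), so it has higher entropy.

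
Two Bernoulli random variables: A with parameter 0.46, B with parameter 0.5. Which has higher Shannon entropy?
B

For binary distributions, entropy is maximized at p=0.5 and decreases as p moves toward 0 or 1.

H(A) = H(0.46) = 0.9954 bits
H(B) = H(0.5) = 1.0000 bits

Distribution B (p=0.5) is closer to uniform (p=0.5), so it has higher entropy.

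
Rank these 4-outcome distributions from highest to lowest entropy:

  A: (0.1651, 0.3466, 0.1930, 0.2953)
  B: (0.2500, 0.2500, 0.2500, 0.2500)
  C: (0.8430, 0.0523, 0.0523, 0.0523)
B > A > C

Key insight: Entropy is maximized by uniform distributions and minimized by concentrated distributions.

- Uniform distributions have maximum entropy log₂(4) = 2.0000 bits
- The more "peaked" or concentrated a distribution, the lower its entropy

Entropies:
  H(A) = 1.9366 bits
  H(B) = 2.0000 bits
  H(C) = 0.8759 bits

Ranking: B > A > C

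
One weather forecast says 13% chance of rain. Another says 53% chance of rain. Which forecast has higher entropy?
53% forecast

Treat each forecast as a Bernoulli distribution. Binary entropy is maximized at p=0.5 and falls off symmetrically toward 0 or 1. The 53% forecast is closer to 50%, so it is more uncertain. H(13%) ≈ 0.557 bits, H(53%) ≈ 0.997 bits.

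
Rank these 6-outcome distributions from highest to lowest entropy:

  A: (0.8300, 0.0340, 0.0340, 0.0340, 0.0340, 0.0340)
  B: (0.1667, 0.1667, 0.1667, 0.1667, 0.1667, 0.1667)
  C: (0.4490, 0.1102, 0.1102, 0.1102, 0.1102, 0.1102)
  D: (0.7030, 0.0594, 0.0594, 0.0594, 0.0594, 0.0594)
B > C > D > A

Key insight: Entropy is maximized by uniform distributions and minimized by concentrated distributions.

Entropies:
  H(A) = 1.0524 bits
  H(B) = 2.5850 bits
  H(C) = 2.2719 bits
  H(D) = 1.5672 bits

Ranking: B > C > D > A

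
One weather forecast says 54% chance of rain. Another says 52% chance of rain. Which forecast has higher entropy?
52% forecast

Treat each forecast as a Bernoulli distribution. Binary entropy is maximized at p=0.5 and falls off symmetrically toward 0 or 1. The 52% forecast is closer to 50%, so it is more uncertain. H(54%) ≈ 0.995 bits, H(52%) ≈ 0.999 bits.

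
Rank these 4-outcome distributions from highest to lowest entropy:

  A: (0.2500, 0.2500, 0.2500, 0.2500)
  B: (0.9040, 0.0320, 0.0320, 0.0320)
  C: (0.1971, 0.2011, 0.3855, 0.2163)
A > C > B

Key insight: Entropy is maximized by uniform distributions and minimized by concentrated distributions.

- Uniform distributions have maximum entropy log₂(4) = 2.0000 bits
- The more "peaked" or concentrated a distribution, the lower its entropy

Entropies:
  H(A) = 2.0000 bits
  H(B) = 0.6083 bits
  H(C) = 1.9351 bits

Ranking: A > C > B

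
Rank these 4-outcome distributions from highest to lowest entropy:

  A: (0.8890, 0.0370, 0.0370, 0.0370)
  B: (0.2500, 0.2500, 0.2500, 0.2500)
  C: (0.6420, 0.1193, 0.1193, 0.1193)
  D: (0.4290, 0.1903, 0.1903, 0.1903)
B > D > C > A

Key insight: Entropy is maximized by uniform distributions and minimized by concentrated distributions.

Entropies:
  H(A) = 0.6789 bits
  H(B) = 2.0000 bits
  H(C) = 1.5084 bits
  H(D) = 1.8904 bits

Ranking: B > D > C > A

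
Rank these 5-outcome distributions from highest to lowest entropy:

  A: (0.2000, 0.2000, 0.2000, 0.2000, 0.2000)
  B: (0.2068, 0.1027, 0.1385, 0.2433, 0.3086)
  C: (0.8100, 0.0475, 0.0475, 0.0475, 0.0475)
A > B > C

Key insight: Entropy is maximized by uniform distributions and minimized by concentrated distributions.

- Uniform distributions have maximum entropy log₂(5) = 2.3219 bits
- The more "peaked" or concentrated a distribution, the lower its entropy

Entropies:
  H(A) = 2.3219 bits
  H(B) = 2.2221 bits
  H(C) = 1.0815 bits

Ranking: A > B > C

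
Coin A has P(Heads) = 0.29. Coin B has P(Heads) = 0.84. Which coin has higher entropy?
A

For binary distributions, entropy is maximized at p=0.5 and decreases as p moves toward 0 or 1.

H(A) = H(0.29) = 0.8687 bits
H(B) = H(0.84) = 0.6343 bits

Distribution A (p=0.29) is closer to uniform (p=0.5), so it has higher entropy.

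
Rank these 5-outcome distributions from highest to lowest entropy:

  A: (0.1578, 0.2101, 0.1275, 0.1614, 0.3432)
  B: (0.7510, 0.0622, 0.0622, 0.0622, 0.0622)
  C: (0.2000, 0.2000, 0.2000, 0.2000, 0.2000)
C > A > B

Key insight: Entropy is maximized by uniform distributions and minimized by concentrated distributions.

- Uniform distributions have maximum entropy log₂(5) = 2.3219 bits
- The more "peaked" or concentrated a distribution, the lower its entropy

Entropies:
  H(A) = 2.2263 bits
  H(B) = 1.3077 bits
  H(C) = 2.3219 bits

Ranking: C > A > B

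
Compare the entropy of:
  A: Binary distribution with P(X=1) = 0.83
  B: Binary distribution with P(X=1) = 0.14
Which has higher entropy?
A

For binary distributions, entropy is maximized at p=0.5 and decreases as p moves toward 0 or 1.

H(A) = H(0.83) = 0.6577 bits
H(B) = H(0.14) = 0.5842 bits

Distribution A (p=0.83) is closer to uniform (p=0.5), so it has higher entropy.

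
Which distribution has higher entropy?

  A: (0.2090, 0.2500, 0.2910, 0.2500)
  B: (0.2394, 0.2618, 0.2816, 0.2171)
B

Both distributions are close to uniform, making this a harder comparison.

H(A) = 1.9903 bits
H(B) = 1.9932 bits

The distribution closer to uniform has higher entropy.
Answer: B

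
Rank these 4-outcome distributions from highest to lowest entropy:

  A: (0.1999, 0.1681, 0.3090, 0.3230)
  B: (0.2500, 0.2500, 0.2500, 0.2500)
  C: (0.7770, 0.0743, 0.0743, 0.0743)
B > A > C

Key insight: Entropy is maximized by uniform distributions and minimized by concentrated distributions.

- Uniform distributions have maximum entropy log₂(4) = 2.0000 bits
- The more "peaked" or concentrated a distribution, the lower its entropy

Entropies:
  H(A) = 1.9469 bits
  H(B) = 2.0000 bits
  H(C) = 1.1191 bits

Ranking: B > A > C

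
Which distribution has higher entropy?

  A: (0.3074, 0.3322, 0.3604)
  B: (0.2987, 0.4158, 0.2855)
A

Both distributions are close to uniform, making this a harder comparison.

H(A) = 1.5819 bits
H(B) = 1.5635 bits

The distribution closer to uniform has higher entropy.
Answer: A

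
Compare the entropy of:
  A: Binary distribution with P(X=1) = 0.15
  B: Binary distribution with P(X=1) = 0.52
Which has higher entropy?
B

For binary distributions, entropy is maximized at p=0.5 and decreases as p moves toward 0 or 1.

H(A) = H(0.15) = 0.6098 bits
H(B) = H(0.52) = 0.9988 bits

Distribution B (p=0.52) is closer to uniform (p=0.5), so it has higher entropy.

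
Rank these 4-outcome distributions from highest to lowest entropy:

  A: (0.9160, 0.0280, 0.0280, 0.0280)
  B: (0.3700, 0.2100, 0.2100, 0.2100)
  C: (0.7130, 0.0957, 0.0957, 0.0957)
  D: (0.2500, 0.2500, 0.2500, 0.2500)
D > B > C > A

Key insight: Entropy is maximized by uniform distributions and minimized by concentrated distributions.

Entropies:
  H(A) = 0.5493 bits
  H(B) = 1.9492 bits
  H(C) = 1.3197 bits
  H(D) = 2.0000 bits

Ranking: D > B > C > A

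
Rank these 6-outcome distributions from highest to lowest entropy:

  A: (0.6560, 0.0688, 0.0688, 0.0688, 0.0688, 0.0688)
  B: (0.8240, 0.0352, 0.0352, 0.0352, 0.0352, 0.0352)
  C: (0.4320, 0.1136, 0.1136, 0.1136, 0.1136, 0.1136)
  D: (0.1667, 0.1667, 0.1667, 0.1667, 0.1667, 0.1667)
D > C > A > B

Key insight: Entropy is maximized by uniform distributions and minimized by concentrated distributions.

Entropies:
  H(A) = 1.7273 bits
  H(B) = 1.0799 bits
  H(C) = 2.3055 bits
  H(D) = 2.5850 bits

Ranking: D > C > A > B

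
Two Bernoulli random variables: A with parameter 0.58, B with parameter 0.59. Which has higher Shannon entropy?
A

For binary distributions, entropy is maximized at p=0.5 and decreases as p moves toward 0 or 1.

H(A) = H(0.58) = 0.9815 bits
H(B) = H(0.59) = 0.9765 bits

Distribution A (p=0.58) is closer to uniform (p=0.5), so it has higher entropy.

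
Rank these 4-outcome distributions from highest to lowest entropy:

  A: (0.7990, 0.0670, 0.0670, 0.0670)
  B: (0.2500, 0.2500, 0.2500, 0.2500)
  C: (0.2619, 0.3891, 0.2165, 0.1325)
B > C > A

Key insight: Entropy is maximized by uniform distributions and minimized by concentrated distributions.

- Uniform distributions have maximum entropy log₂(4) = 2.0000 bits
- The more "peaked" or concentrated a distribution, the lower its entropy

Entropies:
  H(A) = 1.0425 bits
  H(B) = 2.0000 bits
  H(C) = 1.9004 bits

Ranking: B > C > A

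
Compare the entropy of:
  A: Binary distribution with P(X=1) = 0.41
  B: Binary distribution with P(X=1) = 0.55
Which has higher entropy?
B

For binary distributions, entropy is maximized at p=0.5 and decreases as p moves toward 0 or 1.

H(A) = H(0.41) = 0.9765 bits
H(B) = H(0.55) = 0.9928 bits

Distribution B (p=0.55) is closer to uniform (p=0.5), so it has higher entropy.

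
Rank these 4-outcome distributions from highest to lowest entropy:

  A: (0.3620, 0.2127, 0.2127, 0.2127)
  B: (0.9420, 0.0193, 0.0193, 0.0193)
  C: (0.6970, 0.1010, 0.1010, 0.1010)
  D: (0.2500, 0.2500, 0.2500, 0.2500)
D > A > C > B

Key insight: Entropy is maximized by uniform distributions and minimized by concentrated distributions.

Entropies:
  H(A) = 1.9555 bits
  H(B) = 0.4114 bits
  H(C) = 1.3652 bits
  H(D) = 2.0000 bits

Ranking: D > A > C > B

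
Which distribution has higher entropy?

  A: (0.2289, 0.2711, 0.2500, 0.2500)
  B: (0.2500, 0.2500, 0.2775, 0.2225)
A

Both distributions are close to uniform, making this a harder comparison.

H(A) = 1.9974 bits
H(B) = 1.9956 bits

The distribution closer to uniform has higher entropy.
Answer: A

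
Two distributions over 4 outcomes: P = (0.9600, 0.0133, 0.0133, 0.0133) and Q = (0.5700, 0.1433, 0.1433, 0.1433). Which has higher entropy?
Q

P is highly concentrated on one outcome (96%), making it nearly deterministic. Q spreads its mass more evenly (max 57%). The more spread-out distribution has higher entropy: H(P) ≈ 0.306 bits, H(Q) ≈ 1.667 bits.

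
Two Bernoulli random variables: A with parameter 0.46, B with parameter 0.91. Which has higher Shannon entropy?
A

For binary distributions, entropy is maximized at p=0.5 and decreases as p moves toward 0 or 1.

H(A) = H(0.46) = 0.9954 bits
H(B) = H(0.91) = 0.4365 bits

Distribution A (p=0.46) is closer to uniform (p=0.5), so it has higher entropy.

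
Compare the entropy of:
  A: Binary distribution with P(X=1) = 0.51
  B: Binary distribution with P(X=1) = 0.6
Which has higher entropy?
A

For binary distributions, entropy is maximized at p=0.5 and decreases as p moves toward 0 or 1.

H(A) = H(0.51) = 0.9997 bits
H(B) = H(0.6) = 0.9710 bits

Distribution A (p=0.51) is closer to uniform (p=0.5), so it has higher entropy.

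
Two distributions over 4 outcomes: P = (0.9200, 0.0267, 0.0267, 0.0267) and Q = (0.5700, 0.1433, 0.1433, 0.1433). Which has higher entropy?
Q

P is highly concentrated on one outcome (92%), making it nearly deterministic. Q spreads its mass more evenly (max 57%). The more spread-out distribution has higher entropy: H(P) ≈ 0.529 bits, H(Q) ≈ 1.667 bits.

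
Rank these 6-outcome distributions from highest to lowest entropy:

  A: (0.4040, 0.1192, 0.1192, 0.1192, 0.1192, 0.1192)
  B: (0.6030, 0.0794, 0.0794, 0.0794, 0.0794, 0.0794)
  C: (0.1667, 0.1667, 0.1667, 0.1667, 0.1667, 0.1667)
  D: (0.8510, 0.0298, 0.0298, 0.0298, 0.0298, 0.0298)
C > A > B > D

Key insight: Entropy is maximized by uniform distributions and minimized by concentrated distributions.

Entropies:
  H(A) = 2.3571 bits
  H(B) = 1.8910 bits
  H(C) = 2.5850 bits
  H(D) = 0.9533 bits

Ranking: C > A > B > D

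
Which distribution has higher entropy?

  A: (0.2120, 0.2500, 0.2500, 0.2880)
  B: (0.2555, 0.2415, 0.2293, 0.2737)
B

Both distributions are close to uniform, making this a harder comparison.

H(A) = 1.9916 bits
H(B) = 1.9969 bits

The distribution closer to uniform has higher entropy.
Answer: B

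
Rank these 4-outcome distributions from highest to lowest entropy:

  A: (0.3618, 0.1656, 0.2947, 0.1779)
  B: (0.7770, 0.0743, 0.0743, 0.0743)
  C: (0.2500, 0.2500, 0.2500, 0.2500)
C > A > B

Key insight: Entropy is maximized by uniform distributions and minimized by concentrated distributions.

- Uniform distributions have maximum entropy log₂(4) = 2.0000 bits
- The more "peaked" or concentrated a distribution, the lower its entropy

Entropies:
  H(A) = 1.9229 bits
  H(B) = 1.1191 bits
  H(C) = 2.0000 bits

Ranking: C > A > B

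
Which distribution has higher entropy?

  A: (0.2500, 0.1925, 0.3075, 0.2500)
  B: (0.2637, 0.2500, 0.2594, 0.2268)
B

Both distributions are close to uniform, making this a harder comparison.

H(A) = 1.9807 bits
H(B) = 1.9976 bits

The distribution closer to uniform has higher entropy.
Answer: B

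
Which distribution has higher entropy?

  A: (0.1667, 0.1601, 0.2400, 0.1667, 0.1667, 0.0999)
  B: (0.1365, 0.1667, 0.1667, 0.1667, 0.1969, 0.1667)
B

Both distributions are close to uniform, making this a harder comparison.

H(A) = 2.5417 bits
H(B) = 2.5770 bits

The distribution closer to uniform has higher entropy.
Answer: B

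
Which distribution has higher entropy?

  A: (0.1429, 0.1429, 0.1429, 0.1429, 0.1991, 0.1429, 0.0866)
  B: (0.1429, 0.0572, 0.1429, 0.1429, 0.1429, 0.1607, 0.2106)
A

Both distributions are close to uniform, making this a harder comparison.

H(A) = 2.7746 bits
H(B) = 2.7376 bits

The distribution closer to uniform has higher entropy.
Answer: A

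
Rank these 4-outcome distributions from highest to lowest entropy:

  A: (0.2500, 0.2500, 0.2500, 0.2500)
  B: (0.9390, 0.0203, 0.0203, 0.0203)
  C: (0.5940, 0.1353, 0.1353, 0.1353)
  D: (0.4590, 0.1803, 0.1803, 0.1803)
A > D > C > B

Key insight: Entropy is maximized by uniform distributions and minimized by concentrated distributions.

Entropies:
  H(A) = 2.0000 bits
  H(B) = 0.4281 bits
  H(C) = 1.6178 bits
  H(D) = 1.8526 bits

Ranking: A > D > C > B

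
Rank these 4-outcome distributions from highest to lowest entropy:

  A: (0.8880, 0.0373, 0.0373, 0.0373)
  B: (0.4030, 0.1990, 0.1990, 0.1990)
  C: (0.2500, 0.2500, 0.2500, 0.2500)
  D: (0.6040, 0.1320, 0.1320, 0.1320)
C > B > D > A

Key insight: Entropy is maximized by uniform distributions and minimized by concentrated distributions.

Entropies:
  H(A) = 0.6834 bits
  H(B) = 1.9189 bits
  H(C) = 2.0000 bits
  H(D) = 1.5962 bits

Ranking: C > B > D > A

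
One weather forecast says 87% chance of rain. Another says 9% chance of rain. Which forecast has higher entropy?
87% forecast

Treat each forecast as a Bernoulli distribution. Binary entropy is maximized at p=0.5 and falls off symmetrically toward 0 or 1. The 87% forecast is closer to 50%, so it is more uncertain. H(87%) ≈ 0.557 bits, H(9%) ≈ 0.436 bits.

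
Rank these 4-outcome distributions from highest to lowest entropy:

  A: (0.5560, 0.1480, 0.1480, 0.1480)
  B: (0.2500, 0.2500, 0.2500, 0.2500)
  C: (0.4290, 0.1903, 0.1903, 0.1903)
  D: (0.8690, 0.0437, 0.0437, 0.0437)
B > C > A > D

Key insight: Entropy is maximized by uniform distributions and minimized by concentrated distributions.

Entropies:
  H(A) = 1.6947 bits
  H(B) = 2.0000 bits
  H(C) = 1.8904 bits
  H(D) = 0.7678 bits

Ranking: B > C > A > D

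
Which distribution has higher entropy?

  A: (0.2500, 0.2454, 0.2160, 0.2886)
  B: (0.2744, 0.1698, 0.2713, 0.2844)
A

Both distributions are close to uniform, making this a harder comparison.

H(A) = 1.9924 bits
H(B) = 1.9729 bits

The distribution closer to uniform has higher entropy.
Answer: A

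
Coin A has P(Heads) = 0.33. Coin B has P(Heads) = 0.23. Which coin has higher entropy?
A

For binary distributions, entropy is maximized at p=0.5 and decreases as p moves toward 0 or 1.

H(A) = H(0.33) = 0.9149 bits
H(B) = H(0.23) = 0.7780 bits

Distribution A (p=0.33) is closer to uniform (p=0.5), so it has higher entropy.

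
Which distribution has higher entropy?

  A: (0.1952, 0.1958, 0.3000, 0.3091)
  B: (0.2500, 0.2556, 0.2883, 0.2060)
B

Both distributions are close to uniform, making this a harder comparison.

H(A) = 1.9653 bits
H(B) = 1.9899 bits

The distribution closer to uniform has higher entropy.
Answer: B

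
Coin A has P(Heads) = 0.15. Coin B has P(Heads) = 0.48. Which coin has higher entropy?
B

For binary distributions, entropy is maximized at p=0.5 and decreases as p moves toward 0 or 1.

H(A) = H(0.15) = 0.6098 bits
H(B) = H(0.48) = 0.9988 bits

Distribution B (p=0.48) is closer to uniform (p=0.5), so it has higher entropy.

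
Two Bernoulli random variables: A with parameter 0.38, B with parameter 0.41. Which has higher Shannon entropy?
B

For binary distributions, entropy is maximized at p=0.5 and decreases as p moves toward 0 or 1.

H(A) = H(0.38) = 0.9580 bits
H(B) = H(0.41) = 0.9765 bits

Distribution B (p=0.41) is closer to uniform (p=0.5), so it has higher entropy.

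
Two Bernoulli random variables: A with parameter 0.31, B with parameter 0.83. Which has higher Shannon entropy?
A

For binary distributions, entropy is maximized at p=0.5 and decreases as p moves toward 0 or 1.

H(A) = H(0.31) = 0.8932 bits
H(B) = H(0.83) = 0.6577 bits

Distribution A (p=0.31) is closer to uniform (p=0.5), so it has higher entropy.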